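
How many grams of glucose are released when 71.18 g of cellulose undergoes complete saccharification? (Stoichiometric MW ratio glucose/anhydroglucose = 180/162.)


glucose = cellulose * 180/162
= 71.18 * 180/162
= 79.0889 g

79.0889 g


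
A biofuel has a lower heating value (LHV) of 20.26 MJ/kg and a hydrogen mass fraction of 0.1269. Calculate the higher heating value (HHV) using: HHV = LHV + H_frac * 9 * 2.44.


HHV = LHV + H_frac * 9 * 2.44
= 20.26 + 0.1269 * 9 * 2.44
= 23.0467 MJ/kg

23.0467 MJ/kg


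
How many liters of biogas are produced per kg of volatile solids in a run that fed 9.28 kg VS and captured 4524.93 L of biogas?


Y = V / VS
= 4524.93 / 9.28
= 487.6002 L/kg VS

487.6002 L/kg VS


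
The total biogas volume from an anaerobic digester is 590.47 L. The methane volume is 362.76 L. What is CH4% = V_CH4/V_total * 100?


CH4% = V_CH4 / V_total * 100
= 362.76 / 590.47 * 100
= 61.4358%

61.4358%


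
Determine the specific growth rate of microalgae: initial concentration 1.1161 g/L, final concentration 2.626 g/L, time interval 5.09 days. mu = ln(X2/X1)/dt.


mu = ln(X2/X1) / dt
= ln(2.626/1.1161) / 5.09
= 0.1681 per day

0.1681 per day


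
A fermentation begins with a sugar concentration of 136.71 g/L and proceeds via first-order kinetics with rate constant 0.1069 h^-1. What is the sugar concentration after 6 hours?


S = S0 * exp(-k * t)
S = 136.71 * exp(-0.1069 * 6)
S = 71.9853 g/L

71.9853 g/L


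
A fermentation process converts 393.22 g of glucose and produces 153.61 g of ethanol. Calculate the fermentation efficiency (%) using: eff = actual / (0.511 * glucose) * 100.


Fermentation efficiency = (actual / (0.511 * glucose)) * 100
= (153.61 / (0.511 * 393.22)) * 100
= 76.4474%

76.4474%


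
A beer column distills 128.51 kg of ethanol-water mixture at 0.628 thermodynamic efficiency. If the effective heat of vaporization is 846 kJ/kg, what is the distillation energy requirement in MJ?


E = m * 846 / (eta * 1000)
= 128.51 * 846 / (0.628 * 1000)
= 173.1202 MJ

173.1202 MJ


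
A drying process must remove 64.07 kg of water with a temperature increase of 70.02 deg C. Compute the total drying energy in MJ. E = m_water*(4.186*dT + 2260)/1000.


E = m_water * (4.186 * dT + 2260) / 1000
= 64.07 * (4.186 * 70.02 + 2260) / 1000
= 163.5774 MJ

163.5774 MJ


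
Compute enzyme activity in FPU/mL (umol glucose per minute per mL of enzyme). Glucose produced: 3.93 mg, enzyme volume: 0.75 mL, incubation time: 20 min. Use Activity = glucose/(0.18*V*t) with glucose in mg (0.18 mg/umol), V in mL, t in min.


Activity = glucose_mg / (0.18 mg/umol * V_mL * t_min)
= 3.93 / (0.18 * 0.75 * 20)
= 1.4556 FPU/mL

1.4556 FPU/mL


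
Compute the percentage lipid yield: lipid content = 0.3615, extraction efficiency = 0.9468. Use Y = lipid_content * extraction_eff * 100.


Y = lipid_content * extraction_eff * 100
= 0.3615 * 0.9468 * 100
= 34.2268%

34.2268%


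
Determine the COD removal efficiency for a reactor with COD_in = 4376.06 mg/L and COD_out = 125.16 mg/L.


eta = (COD_in - COD_out) / COD_in * 100
= (4376.06 - 125.16) / 4376.06 * 100
= 97.1399%

97.1399%


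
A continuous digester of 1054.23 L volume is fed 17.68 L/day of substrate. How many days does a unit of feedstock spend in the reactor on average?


HRT = V / Q
= 1054.23 / 17.68
= 59.6284 days

59.6284 days


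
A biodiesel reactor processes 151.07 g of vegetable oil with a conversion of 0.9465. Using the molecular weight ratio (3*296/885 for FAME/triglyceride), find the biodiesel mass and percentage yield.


m_FAME = oil * conv * (3 * 296 / 885) = oil * conv * (888/885)
= 151.07 * 0.9465 * 888 / 885
= 143.4725 g
Y = m_FAME / oil * 100 = conv * (888/885) * 100
= 0.9465 * 888 / 885 * 100
= 94.97%

143.4725 g FAME; Y = 94.97%


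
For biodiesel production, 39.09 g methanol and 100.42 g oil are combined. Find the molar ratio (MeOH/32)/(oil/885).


Molar ratio = n_MeOH / n_oil = (MeOH/32) / (oil/885) = (MeOH * 885) / (32 * oil)
= (39.09 * 885) / (32 * 100.42)
= 10.7656

10.7656


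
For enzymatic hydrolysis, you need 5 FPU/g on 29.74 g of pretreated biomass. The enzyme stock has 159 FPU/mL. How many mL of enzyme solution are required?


V = dosage * m_sub / activity
V = 5 * 29.74 / 159
V = 0.9352 mL

0.9352 mL


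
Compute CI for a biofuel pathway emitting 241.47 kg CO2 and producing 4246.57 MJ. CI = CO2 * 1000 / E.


CI = CO2 * 1000 / E
= 241.47 * 1000 / 4246.57
= 56.8624 g CO2/MJ

56.8624 g CO2/MJ


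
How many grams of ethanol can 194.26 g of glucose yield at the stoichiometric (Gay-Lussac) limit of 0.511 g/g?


Theoretical ethanol yield: m_EtOH = 0.511 * m_glucose
m_EtOH = 0.511 * 194.26 = 99.2669 g

99.2669 g


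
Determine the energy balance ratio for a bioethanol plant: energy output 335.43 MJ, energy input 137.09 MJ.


EROI = E_out / E_in
= 335.43 / 137.09
= 2.4468

2.4468


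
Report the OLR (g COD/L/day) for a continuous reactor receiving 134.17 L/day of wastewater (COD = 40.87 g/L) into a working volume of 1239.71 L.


OLR = Q * S / V
= 134.17 * 40.87 / 1239.71
= 4.4232 g/L/day

4.4232 g/L/day


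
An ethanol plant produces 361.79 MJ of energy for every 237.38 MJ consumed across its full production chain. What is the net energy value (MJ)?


NEV = E_out - E_in
= 361.79 - 237.38
= 124.4100 MJ

124.4100 MJ


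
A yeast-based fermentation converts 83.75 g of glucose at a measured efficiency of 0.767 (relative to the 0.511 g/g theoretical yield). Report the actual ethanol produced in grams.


Actual ethanol: m = 0.511 * 83.75 * 0.767
m = 32.8247 g

32.8247 g


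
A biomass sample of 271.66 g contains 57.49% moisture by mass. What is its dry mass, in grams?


Wd = Ww * (1 - MC/100)
= 271.66 * (1 - 57.49/100)
= 115.4827 g

115.4827 g


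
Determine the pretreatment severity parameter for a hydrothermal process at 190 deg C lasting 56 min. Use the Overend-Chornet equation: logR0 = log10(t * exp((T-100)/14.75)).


logR0 = log10(t * exp((T - 100) / 14.75))
= log10(56 * exp((190 - 100) / 14.75))
= 4.3981

4.3981


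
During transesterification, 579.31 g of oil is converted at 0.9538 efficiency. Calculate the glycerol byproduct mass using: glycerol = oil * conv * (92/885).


glycerol = oil * conv * (92/885)
= 579.31 * 0.9538 * 92 / 885
= 57.4398 g

57.4398 g


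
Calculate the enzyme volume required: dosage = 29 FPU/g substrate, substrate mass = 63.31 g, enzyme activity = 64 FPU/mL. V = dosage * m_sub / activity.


V = dosage * m_sub / activity
V = 29 * 63.31 / 64
V = 28.6873 mL

28.6873 mL


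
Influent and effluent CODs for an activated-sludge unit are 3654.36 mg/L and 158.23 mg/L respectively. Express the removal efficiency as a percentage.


eta = (COD_in - COD_out) / COD_in * 100
= (3654.36 - 158.23) / 3654.36 * 100
= 95.6701%

95.6701%


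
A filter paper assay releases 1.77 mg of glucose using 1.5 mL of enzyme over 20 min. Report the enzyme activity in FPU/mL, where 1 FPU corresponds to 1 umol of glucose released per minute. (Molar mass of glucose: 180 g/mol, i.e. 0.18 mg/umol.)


Activity = glucose_mg / (0.18 mg/umol * V_mL * t_min)
= 1.77 / (0.18 * 1.5 * 20)
= 0.3278 FPU/mL

0.3278 FPU/mL


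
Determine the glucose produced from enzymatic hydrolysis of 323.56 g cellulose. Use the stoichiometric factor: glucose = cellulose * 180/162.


glucose = cellulose * 180/162
= 323.56 * 180/162
= 359.5111 g

359.5111 g


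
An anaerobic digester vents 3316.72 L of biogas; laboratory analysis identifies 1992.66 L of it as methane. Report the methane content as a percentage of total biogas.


CH4% = V_CH4 / V_total * 100
= 1992.66 / 3316.72 * 100
= 60.0792%

60.0792%


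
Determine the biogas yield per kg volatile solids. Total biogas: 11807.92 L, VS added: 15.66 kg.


Y = V / VS
= 11807.92 / 15.66
= 754.0179 L/kg VS

754.0179 L/kg VS


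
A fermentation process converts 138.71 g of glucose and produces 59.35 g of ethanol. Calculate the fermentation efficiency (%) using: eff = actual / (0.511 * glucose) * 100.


Fermentation efficiency = (actual / (0.511 * glucose)) * 100
= (59.35 / (0.511 * 138.71)) * 100
= 83.7321%

83.7321%


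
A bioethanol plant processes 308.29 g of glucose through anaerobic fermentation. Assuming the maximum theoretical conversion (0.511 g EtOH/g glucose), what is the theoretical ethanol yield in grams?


Theoretical ethanol yield: m_EtOH = 0.511 * m_glucose
m_EtOH = 0.511 * 308.29 = 157.5362 g

157.5362 g


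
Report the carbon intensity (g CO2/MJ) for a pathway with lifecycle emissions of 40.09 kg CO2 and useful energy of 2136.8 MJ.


CI = CO2 * 1000 / E
= 40.09 * 1000 / 2136.8
= 18.7617 g CO2/MJ

18.7617 g CO2/MJ


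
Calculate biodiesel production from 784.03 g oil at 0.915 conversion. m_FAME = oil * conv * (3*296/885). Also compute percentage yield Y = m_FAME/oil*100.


m_FAME = oil * conv * (3 * 296 / 885) = oil * conv * (888/885)
= 784.03 * 0.915 * 888 / 885
= 719.8193 g
Y = m_FAME / oil * 100 = conv * (888/885) * 100
= 0.915 * 888 / 885 * 100
= 91.81%

719.8193 g FAME; Y = 91.81%


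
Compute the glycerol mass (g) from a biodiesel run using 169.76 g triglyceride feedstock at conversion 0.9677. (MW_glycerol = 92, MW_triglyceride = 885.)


glycerol = oil * conv * (92/885)
= 169.76 * 0.9677 * 92 / 885
= 17.0774 g

17.0774 g


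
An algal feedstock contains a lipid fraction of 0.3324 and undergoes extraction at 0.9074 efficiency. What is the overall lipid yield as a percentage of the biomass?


Y = lipid_content * extraction_eff * 100
= 0.3324 * 0.9074 * 100
= 30.1620%

30.1620%


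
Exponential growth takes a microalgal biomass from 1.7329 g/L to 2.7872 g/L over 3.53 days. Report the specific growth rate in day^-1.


mu = ln(X2/X1) / dt
= ln(2.7872/1.7329) / 3.53
= 0.1346 per day

0.1346 per day


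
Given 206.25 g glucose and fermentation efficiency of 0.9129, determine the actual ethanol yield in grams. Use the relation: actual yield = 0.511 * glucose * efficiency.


Actual ethanol: m = 0.511 * 206.25 * 0.9129
m = 96.2140 g

96.2140 g


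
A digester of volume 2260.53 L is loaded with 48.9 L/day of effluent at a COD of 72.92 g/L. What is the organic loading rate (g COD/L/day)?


OLR = Q * S / V
= 48.9 * 72.92 / 2260.53
= 1.5774 g/L/day

1.5774 g/L/day


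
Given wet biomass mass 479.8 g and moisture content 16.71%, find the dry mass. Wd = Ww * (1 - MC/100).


Wd = Ww * (1 - MC/100)
= 479.8 * (1 - 16.71/100)
= 399.6254 g

399.6254 g


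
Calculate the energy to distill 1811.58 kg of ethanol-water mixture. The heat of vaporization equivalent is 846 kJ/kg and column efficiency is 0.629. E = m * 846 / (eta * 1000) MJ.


E = m * 846 / (eta * 1000)
= 1811.58 * 846 / (0.629 * 1000)
= 2436.5607 MJ

2436.5607 MJ


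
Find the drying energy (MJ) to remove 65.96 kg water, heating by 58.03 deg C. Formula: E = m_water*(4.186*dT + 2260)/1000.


E = m_water * (4.186 * dT + 2260) / 1000
= 65.96 * (4.186 * 58.03 + 2260) / 1000
= 165.0922 MJ

165.0922 MJ


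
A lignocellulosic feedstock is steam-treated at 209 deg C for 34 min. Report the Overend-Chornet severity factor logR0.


logR0 = log10(t * exp((T - 100) / 14.75))
= log10(34 * exp((209 - 100) / 14.75))
= 4.7408

4.7408


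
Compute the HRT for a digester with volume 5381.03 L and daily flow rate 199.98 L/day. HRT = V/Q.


HRT = V / Q
= 5381.03 / 199.98
= 26.9078 days

26.9078 days


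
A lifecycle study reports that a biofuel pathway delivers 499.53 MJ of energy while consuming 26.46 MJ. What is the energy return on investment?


EROI = E_out / E_in
= 499.53 / 26.46
= 18.8787

18.8787


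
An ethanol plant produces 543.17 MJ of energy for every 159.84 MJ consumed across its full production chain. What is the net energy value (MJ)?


NEV = E_out - E_in
= 543.17 - 159.84
= 383.3300 MJ

383.3300 MJ


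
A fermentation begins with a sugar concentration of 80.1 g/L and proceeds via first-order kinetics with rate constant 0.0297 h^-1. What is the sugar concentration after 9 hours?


S = S0 * exp(-k * t)
S = 80.1 * exp(-0.0297 * 9)
S = 61.3120 g/L

61.3120 g/L


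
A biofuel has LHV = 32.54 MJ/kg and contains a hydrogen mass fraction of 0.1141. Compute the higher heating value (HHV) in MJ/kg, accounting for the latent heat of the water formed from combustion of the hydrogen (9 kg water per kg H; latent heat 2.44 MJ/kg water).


HHV = LHV + H_frac * 9 * 2.44
= 32.54 + 0.1141 * 9 * 2.44
= 35.0456 MJ/kg

35.0456 MJ/kg


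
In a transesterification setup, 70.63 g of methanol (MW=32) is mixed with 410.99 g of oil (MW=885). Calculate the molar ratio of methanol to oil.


Molar ratio = n_MeOH / n_oil = (MeOH/32) / (oil/885) = (MeOH * 885) / (32 * oil)
= (70.63 * 885) / (32 * 410.99)
= 4.7528

4.7528


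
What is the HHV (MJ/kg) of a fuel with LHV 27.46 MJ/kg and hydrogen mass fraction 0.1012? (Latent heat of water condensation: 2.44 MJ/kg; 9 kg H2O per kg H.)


HHV = LHV + H_frac * 9 * 2.44
= 27.46 + 0.1012 * 9 * 2.44
= 29.6824 MJ/kg

29.6824 MJ/kg


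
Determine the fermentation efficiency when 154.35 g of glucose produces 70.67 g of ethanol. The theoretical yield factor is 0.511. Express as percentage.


Fermentation efficiency = (actual / (0.511 * glucose)) * 100
= (70.67 / (0.511 * 154.35)) * 100
= 89.5999%

89.5999%


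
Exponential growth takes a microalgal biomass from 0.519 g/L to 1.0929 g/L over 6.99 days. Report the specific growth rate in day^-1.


mu = ln(X2/X1) / dt
= ln(1.0929/0.519) / 6.99
= 0.1065 per day

0.1065 per day


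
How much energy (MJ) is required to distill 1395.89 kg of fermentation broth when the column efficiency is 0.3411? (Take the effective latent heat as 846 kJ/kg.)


E = m * 846 / (eta * 1000)
= 1395.89 * 846 / (0.3411 * 1000)
= 3462.1018 MJ

3462.1018 MJ


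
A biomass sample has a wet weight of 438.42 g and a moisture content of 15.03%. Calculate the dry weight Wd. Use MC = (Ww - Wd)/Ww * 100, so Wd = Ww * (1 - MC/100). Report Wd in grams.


Wd = Ww * (1 - MC/100)
= 438.42 * (1 - 15.03/100)
= 372.5255 g

372.5255 g


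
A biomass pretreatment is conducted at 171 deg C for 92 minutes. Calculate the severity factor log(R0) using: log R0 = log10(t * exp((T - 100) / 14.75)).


logR0 = log10(t * exp((T - 100) / 14.75))
= log10(92 * exp((171 - 100) / 14.75))
= 4.0543

4.0543


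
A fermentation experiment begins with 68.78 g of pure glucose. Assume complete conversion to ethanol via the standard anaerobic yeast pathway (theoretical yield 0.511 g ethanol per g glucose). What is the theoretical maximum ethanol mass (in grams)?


Theoretical ethanol yield: m_EtOH = 0.511 * m_glucose
m_EtOH = 0.511 * 68.78 = 35.1466 g

35.1466 g


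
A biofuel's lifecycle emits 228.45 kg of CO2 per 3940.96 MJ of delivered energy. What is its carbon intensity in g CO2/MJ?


CI = CO2 * 1000 / E
= 228.45 * 1000 / 3940.96
= 57.9681 g CO2/MJ

57.9681 g CO2/MJ


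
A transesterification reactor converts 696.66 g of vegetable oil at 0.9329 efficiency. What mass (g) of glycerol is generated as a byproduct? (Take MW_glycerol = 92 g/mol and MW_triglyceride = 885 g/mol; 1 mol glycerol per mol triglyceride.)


glycerol = oil * conv * (92/885)
= 696.66 * 0.9329 * 92 / 885
= 67.5617 g

67.5617 g


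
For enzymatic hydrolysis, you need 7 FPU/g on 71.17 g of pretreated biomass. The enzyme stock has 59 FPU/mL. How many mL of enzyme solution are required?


V = dosage * m_sub / activity
V = 7 * 71.17 / 59
V = 8.4439 mL

8.4439 mL


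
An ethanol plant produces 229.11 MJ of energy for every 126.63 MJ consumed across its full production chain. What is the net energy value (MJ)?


NEV = E_out - E_in
= 229.11 - 126.63
= 102.4800 MJ

102.4800 MJ


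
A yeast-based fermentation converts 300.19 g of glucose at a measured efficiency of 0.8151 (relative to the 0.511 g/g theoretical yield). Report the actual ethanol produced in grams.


Actual ethanol: m = 0.511 * 300.19 * 0.8151
m = 125.0340 g

125.0340 g


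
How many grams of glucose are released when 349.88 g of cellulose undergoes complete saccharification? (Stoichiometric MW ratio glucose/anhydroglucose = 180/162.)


glucose = cellulose * 180/162
= 349.88 * 180/162
= 388.7556 g

388.7556 g


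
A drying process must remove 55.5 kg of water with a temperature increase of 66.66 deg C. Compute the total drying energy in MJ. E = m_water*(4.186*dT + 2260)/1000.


E = m_water * (4.186 * dT + 2260) / 1000
= 55.5 * (4.186 * 66.66 + 2260) / 1000
= 140.9167 MJ

140.9167 MJ


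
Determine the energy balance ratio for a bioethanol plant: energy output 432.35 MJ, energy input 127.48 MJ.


EROI = E_out / E_in
= 432.35 / 127.48
= 3.3915

3.3915


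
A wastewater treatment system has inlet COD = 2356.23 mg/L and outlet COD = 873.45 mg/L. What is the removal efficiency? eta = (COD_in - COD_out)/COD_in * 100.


eta = (COD_in - COD_out) / COD_in * 100
= (2356.23 - 873.45) / 2356.23 * 100
= 62.9302%

62.9302%


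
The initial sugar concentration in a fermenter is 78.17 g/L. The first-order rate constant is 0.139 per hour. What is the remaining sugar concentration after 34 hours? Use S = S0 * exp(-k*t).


S = S0 * exp(-k * t)
S = 78.17 * exp(-0.139 * 34)
S = 0.6927 g/L

0.6927 g/L


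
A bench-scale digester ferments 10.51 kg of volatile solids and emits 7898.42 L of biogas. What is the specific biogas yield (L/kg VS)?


Y = V / VS
= 7898.42 / 10.51
= 751.5147 L/kg VS

751.5147 L/kg VS


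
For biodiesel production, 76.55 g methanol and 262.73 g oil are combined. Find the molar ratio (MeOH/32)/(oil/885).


Molar ratio = n_MeOH / n_oil = (MeOH/32) / (oil/885) = (MeOH * 885) / (32 * oil)
= (76.55 * 885) / (32 * 262.73)
= 8.0580

8.0580


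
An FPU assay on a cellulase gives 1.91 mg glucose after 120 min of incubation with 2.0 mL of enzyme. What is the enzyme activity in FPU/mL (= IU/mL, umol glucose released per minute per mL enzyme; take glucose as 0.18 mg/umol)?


Activity = glucose_mg / (0.18 mg/umol * V_mL * t_min)
= 1.91 / (0.18 * 2.0 * 120)
= 0.0442 FPU/mL

0.0442 FPU/mL


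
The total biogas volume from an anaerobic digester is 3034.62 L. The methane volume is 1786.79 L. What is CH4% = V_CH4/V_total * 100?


CH4% = V_CH4 / V_total * 100
= 1786.79 / 3034.62 * 100
= 58.8802%

58.8802%


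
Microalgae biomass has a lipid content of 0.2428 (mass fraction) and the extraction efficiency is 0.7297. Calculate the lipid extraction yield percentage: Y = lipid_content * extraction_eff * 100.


Y = lipid_content * extraction_eff * 100
= 0.2428 * 0.7297 * 100
= 17.7171%

17.7171%


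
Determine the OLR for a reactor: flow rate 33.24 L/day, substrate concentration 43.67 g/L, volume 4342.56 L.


OLR = Q * S / V
= 33.24 * 43.67 / 4342.56
= 0.3343 g/L/day

0.3343 g/L/day


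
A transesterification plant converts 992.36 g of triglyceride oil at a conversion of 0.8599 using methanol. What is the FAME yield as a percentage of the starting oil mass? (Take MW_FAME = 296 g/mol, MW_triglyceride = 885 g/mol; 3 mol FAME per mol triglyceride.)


m_FAME = oil * conv * (3 * 296 / 885) = oil * conv * (888/885)
= 992.36 * 0.8599 * 888 / 885
= 856.2230 g
Y = m_FAME / oil * 100 = conv * (888/885) * 100
= 0.8599 * 888 / 885 * 100
= 86.28%

86.28%


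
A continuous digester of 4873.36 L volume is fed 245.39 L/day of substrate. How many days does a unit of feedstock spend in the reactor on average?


HRT = V / Q
= 4873.36 / 245.39
= 19.8597 days

19.8597 days


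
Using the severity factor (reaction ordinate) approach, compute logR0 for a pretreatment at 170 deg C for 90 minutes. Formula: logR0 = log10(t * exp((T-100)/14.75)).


logR0 = log10(t * exp((T - 100) / 14.75))
= log10(90 * exp((170 - 100) / 14.75))
= 4.0153

4.0153


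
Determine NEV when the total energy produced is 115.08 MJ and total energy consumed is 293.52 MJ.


NEV = E_out - E_in
= 115.08 - 293.52
= -178.4400 MJ

-178.4400 MJ


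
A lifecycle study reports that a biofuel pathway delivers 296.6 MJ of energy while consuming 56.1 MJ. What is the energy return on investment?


EROI = E_out / E_in
= 296.6 / 56.1
= 5.2870

5.2870


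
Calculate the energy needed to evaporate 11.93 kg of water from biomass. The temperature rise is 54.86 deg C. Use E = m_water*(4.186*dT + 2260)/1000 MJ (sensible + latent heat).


E = m_water * (4.186 * dT + 2260) / 1000
= 11.93 * (4.186 * 54.86 + 2260) / 1000
= 29.7015 MJ

29.7015 MJ


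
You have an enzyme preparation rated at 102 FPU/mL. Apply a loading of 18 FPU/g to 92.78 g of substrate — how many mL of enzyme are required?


V = dosage * m_sub / activity
V = 18 * 92.78 / 102
V = 16.3729 mL

16.3729 mL


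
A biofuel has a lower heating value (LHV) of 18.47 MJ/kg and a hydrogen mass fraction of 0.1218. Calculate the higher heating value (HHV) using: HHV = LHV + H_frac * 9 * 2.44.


HHV = LHV + H_frac * 9 * 2.44
= 18.47 + 0.1218 * 9 * 2.44
= 21.1447 MJ/kg

21.1447 MJ/kg


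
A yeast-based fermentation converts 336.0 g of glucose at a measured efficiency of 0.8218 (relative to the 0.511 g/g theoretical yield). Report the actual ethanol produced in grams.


Actual ethanol: m = 0.511 * 336.0 * 0.8218
m = 141.0998 g

141.0998 g


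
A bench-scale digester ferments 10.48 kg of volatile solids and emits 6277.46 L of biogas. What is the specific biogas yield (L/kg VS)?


Y = V / VS
= 6277.46 / 10.48
= 598.9943 L/kg VS

598.9943 L/kg VS


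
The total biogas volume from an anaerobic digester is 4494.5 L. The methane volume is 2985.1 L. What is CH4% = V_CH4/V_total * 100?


CH4% = V_CH4 / V_total * 100
= 2985.1 / 4494.5 * 100
= 66.4167%

66.4167%


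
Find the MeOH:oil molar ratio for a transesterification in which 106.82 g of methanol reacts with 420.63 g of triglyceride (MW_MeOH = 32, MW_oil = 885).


Molar ratio = n_MeOH / n_oil = (MeOH/32) / (oil/885) = (MeOH * 885) / (32 * oil)
= (106.82 * 885) / (32 * 420.63)
= 7.0234

7.0234


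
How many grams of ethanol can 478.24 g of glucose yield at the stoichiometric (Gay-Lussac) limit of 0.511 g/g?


Theoretical ethanol yield: m_EtOH = 0.511 * m_glucose
m_EtOH = 0.511 * 478.24 = 244.3806 g

244.3806 g


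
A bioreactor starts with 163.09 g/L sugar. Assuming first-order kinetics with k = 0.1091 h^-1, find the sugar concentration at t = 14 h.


S = S0 * exp(-k * t)
S = 163.09 * exp(-0.1091 * 14)
S = 35.4067 g/L

35.4067 g/L


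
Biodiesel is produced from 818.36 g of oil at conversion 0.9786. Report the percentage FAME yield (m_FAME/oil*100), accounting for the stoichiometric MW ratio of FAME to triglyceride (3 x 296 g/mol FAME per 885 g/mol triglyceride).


m_FAME = oil * conv * (3 * 296 / 885) = oil * conv * (888/885)
= 818.36 * 0.9786 * 888 / 885
= 803.5618 g
Y = m_FAME / oil * 100 = conv * (888/885) * 100
= 0.9786 * 888 / 885 * 100
= 98.19%

98.19%


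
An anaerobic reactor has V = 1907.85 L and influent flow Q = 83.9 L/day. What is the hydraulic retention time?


HRT = V / Q
= 1907.85 / 83.9
= 22.7396 days

22.7396 days


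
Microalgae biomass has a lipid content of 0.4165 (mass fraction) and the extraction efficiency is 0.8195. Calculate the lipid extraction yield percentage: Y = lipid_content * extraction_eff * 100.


Y = lipid_content * extraction_eff * 100
= 0.4165 * 0.8195 * 100
= 34.1322%

34.1322%


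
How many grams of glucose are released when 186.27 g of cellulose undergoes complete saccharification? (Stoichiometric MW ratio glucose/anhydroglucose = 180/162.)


glucose = cellulose * 180/162
= 186.27 * 180/162
= 206.9667 g

206.9667 g


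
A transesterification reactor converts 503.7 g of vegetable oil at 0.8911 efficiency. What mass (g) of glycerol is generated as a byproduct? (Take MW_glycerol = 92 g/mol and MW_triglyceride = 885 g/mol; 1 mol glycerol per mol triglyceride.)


glycerol = oil * conv * (92/885)
= 503.7 * 0.8911 * 92 / 885
= 46.6598 g

46.6598 g


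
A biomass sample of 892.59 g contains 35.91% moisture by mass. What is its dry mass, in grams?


Wd = Ww * (1 - MC/100)
= 892.59 * (1 - 35.91/100)
= 572.0609 g

572.0609 g


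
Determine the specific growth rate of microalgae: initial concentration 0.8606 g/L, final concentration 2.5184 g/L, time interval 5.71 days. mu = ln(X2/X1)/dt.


mu = ln(X2/X1) / dt
= ln(2.5184/0.8606) / 5.71
= 0.1880 per day

0.1880 per day


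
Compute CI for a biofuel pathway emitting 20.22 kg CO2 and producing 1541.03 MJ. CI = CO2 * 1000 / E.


CI = CO2 * 1000 / E
= 20.22 * 1000 / 1541.03
= 13.1211 g CO2/MJ

13.1211 g CO2/MJ


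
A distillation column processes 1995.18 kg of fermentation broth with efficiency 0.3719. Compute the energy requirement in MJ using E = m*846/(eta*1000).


E = m * 846 / (eta * 1000)
= 1995.18 * 846 / (0.3719 * 1000)
= 4538.6455 MJ

4538.6455 MJ


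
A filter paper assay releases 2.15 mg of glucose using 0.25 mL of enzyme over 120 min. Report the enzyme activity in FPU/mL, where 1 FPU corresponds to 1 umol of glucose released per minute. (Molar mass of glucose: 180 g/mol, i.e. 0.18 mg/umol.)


Activity = glucose_mg / (0.18 mg/umol * V_mL * t_min)
= 2.15 / (0.18 * 0.25 * 120)
= 0.3981 FPU/mL

0.3981 FPU/mL


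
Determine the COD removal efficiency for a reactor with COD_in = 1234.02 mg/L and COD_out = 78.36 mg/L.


eta = (COD_in - COD_out) / COD_in * 100
= (1234.02 - 78.36) / 1234.02 * 100
= 93.6500%

93.6500%


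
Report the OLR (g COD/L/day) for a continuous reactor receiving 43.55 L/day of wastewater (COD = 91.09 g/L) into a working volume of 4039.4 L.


OLR = Q * S / V
= 43.55 * 91.09 / 4039.4
= 0.9821 g/L/day

0.9821 g/L/day


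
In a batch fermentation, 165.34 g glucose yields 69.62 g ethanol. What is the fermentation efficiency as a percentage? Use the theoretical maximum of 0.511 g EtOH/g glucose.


Fermentation efficiency = (actual / (0.511 * glucose)) * 100
= (69.62 / (0.511 * 165.34)) * 100
= 82.4015%

82.4015%


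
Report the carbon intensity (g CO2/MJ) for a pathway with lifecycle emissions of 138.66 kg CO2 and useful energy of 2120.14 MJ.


CI = CO2 * 1000 / E
= 138.66 * 1000 / 2120.14
= 65.4013 g CO2/MJ

65.4013 g CO2/MJ


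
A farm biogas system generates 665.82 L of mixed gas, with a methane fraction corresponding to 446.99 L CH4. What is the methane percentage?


CH4% = V_CH4 / V_total * 100
= 446.99 / 665.82 * 100
= 67.1338%

67.1338%


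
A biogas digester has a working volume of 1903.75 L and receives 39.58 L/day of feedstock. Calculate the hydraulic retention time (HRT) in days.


HRT = V / Q
= 1903.75 / 39.58
= 48.0988 days

48.0988 days


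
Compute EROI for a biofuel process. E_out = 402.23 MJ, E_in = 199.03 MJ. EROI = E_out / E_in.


EROI = E_out / E_in
= 402.23 / 199.03
= 2.0210

2.0210


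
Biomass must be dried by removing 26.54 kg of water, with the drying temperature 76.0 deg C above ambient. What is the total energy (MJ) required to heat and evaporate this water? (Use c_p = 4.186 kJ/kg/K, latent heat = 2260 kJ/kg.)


E = m_water * (4.186 * dT + 2260) / 1000
= 26.54 * (4.186 * 76.0 + 2260) / 1000
= 68.4237 MJ

68.4237 MJ


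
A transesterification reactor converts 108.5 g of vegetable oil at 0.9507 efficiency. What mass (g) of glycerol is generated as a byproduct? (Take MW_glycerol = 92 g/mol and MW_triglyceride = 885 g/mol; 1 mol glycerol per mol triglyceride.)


glycerol = oil * conv * (92/885)
= 108.5 * 0.9507 * 92 / 885
= 10.7230 g

10.7230 g


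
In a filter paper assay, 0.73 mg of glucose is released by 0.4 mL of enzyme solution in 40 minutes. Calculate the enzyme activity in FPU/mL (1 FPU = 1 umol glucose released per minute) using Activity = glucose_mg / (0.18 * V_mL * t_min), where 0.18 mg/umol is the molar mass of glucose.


Activity = glucose_mg / (0.18 mg/umol * V_mL * t_min)
= 0.73 / (0.18 * 0.4 * 40)
= 0.2535 FPU/mL

0.2535 FPU/mL


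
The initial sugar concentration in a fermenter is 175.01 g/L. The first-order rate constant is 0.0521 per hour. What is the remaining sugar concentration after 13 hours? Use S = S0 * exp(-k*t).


S = S0 * exp(-k * t)
S = 175.01 * exp(-0.0521 * 13)
S = 88.9028 g/L

88.9028 g/L


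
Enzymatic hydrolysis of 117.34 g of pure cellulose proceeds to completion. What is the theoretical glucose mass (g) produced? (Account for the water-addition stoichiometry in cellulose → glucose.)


glucose = cellulose * 180/162
= 117.34 * 180/162
= 130.3778 g

130.3778 g


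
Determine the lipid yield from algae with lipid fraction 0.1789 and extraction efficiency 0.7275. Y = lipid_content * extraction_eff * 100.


Y = lipid_content * extraction_eff * 100
= 0.1789 * 0.7275 * 100
= 13.0150%

13.0150%


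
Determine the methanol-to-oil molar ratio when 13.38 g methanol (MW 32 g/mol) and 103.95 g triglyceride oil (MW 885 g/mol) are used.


Molar ratio = n_MeOH / n_oil = (MeOH/32) / (oil/885) = (MeOH * 885) / (32 * oil)
= (13.38 * 885) / (32 * 103.95)
= 3.5598

3.5598


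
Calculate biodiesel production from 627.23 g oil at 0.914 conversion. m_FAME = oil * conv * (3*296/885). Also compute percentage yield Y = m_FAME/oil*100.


m_FAME = oil * conv * (3 * 296 / 885) = oil * conv * (888/885)
= 627.23 * 0.914 * 888 / 885
= 575.2316 g
Y = m_FAME / oil * 100 = conv * (888/885) * 100
= 0.914 * 888 / 885 * 100
= 91.71%

575.2316 g FAME; Y = 91.71%


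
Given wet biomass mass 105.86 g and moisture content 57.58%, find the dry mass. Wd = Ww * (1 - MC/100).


Wd = Ww * (1 - MC/100)
= 105.86 * (1 - 57.58/100)
= 44.9058 g

44.9058 g


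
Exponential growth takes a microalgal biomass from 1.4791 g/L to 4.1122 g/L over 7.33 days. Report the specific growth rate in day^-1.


mu = ln(X2/X1) / dt
= ln(4.1122/1.4791) / 7.33
= 0.1395 per day

0.1395 per day


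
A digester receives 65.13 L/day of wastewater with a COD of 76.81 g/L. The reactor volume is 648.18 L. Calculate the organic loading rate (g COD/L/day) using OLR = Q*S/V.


OLR = Q * S / V
= 65.13 * 76.81 / 648.18
= 7.7180 g/L/day

7.7180 g/L/day


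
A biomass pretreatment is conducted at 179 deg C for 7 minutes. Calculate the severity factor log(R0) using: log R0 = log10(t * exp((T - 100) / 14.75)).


logR0 = log10(t * exp((T - 100) / 14.75))
= log10(7 * exp((179 - 100) / 14.75))
= 3.1711

3.1711


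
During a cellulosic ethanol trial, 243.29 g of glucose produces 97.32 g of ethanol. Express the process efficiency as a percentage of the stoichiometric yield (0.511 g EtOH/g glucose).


Fermentation efficiency = (actual / (0.511 * glucose)) * 100
= (97.32 / (0.511 * 243.29)) * 100
= 78.2811%

78.2811%


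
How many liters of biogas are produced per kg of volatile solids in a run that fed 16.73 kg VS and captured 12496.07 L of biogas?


Y = V / VS
= 12496.07 / 16.73
= 746.9259 L/kg VS

746.9259 L/kg VS


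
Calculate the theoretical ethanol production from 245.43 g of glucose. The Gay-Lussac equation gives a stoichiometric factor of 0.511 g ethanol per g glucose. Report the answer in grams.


Theoretical ethanol yield: m_EtOH = 0.511 * m_glucose
m_EtOH = 0.511 * 245.43 = 125.4147 g

125.4147 g


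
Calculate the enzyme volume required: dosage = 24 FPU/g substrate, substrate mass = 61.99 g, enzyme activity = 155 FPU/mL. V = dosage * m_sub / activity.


V = dosage * m_sub / activity
V = 24 * 61.99 / 155
V = 9.5985 mL

9.5985 mL


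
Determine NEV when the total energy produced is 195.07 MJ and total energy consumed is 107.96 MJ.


NEV = E_out - E_in
= 195.07 - 107.96
= 87.1100 MJ

87.1100 MJ


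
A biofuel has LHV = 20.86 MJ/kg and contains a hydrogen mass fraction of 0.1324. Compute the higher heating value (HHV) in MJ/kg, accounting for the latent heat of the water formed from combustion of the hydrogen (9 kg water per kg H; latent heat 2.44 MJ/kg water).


HHV = LHV + H_frac * 9 * 2.44
= 20.86 + 0.1324 * 9 * 2.44
= 23.7675 MJ/kg

23.7675 MJ/kg


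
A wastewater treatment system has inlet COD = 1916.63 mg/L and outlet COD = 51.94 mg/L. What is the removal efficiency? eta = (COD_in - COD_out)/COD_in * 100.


eta = (COD_in - COD_out) / COD_in * 100
= (1916.63 - 51.94) / 1916.63 * 100
= 97.2900%

97.2900%


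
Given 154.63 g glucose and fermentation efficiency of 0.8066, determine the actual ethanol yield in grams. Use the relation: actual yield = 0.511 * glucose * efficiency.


Actual ethanol: m = 0.511 * 154.63 * 0.8066
m = 63.7342 g

63.7342 g


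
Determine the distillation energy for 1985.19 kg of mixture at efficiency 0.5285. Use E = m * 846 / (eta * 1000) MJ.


E = m * 846 / (eta * 1000)
= 1985.19 * 846 / (0.5285 * 1000)
= 3177.8065 MJ

3177.8065 MJ


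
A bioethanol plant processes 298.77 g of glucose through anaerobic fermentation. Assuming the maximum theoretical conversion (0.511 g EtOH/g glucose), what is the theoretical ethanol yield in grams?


Theoretical ethanol yield: m_EtOH = 0.511 * m_glucose
m_EtOH = 0.511 * 298.77 = 152.6715 g

152.6715 g


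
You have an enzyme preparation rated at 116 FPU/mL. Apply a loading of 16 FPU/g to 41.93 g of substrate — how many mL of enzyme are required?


V = dosage * m_sub / activity
V = 16 * 41.93 / 116
V = 5.7834 mL

5.7834 mL


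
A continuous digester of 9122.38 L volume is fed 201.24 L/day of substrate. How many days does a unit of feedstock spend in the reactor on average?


HRT = V / Q
= 9122.38 / 201.24
= 45.3308 days

45.3308 days


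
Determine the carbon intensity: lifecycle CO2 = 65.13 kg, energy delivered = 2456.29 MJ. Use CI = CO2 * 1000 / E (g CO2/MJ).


CI = CO2 * 1000 / E
= 65.13 * 1000 / 2456.29
= 26.5156 g CO2/MJ

26.5156 g CO2/MJ


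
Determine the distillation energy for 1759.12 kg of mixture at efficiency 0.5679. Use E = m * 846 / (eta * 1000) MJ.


E = m * 846 / (eta * 1000)
= 1759.12 * 846 / (0.5679 * 1000)
= 2620.5591 MJ

2620.5591 MJ


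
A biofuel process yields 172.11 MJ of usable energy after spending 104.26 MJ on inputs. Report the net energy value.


NEV = E_out - E_in
= 172.11 - 104.26
= 67.8500 MJ

67.8500 MJ


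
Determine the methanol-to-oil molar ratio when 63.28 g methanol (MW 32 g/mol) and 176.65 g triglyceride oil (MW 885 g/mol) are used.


Molar ratio = n_MeOH / n_oil = (MeOH/32) / (oil/885) = (MeOH * 885) / (32 * oil)
= (63.28 * 885) / (32 * 176.65)
= 9.9071

9.9071


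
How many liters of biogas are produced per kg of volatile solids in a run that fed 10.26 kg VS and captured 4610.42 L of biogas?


Y = V / VS
= 4610.42 / 10.26
= 449.3587 L/kg VS

449.3587 L/kg VS


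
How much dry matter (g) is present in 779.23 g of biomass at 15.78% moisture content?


Wd = Ww * (1 - MC/100)
= 779.23 * (1 - 15.78/100)
= 656.2675 g

656.2675 g


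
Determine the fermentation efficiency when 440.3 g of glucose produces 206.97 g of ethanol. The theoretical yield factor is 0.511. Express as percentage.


Fermentation efficiency = (actual / (0.511 * glucose)) * 100
= (206.97 / (0.511 * 440.3)) * 100
= 91.9894%

91.9894%


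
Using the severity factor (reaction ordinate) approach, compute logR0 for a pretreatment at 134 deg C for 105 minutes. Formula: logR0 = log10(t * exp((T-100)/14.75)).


logR0 = log10(t * exp((T - 100) / 14.75))
= log10(105 * exp((134 - 100) / 14.75))
= 3.0223

3.0223


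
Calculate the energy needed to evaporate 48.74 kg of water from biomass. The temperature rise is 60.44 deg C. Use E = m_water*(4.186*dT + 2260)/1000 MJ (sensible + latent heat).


E = m_water * (4.186 * dT + 2260) / 1000
= 48.74 * (4.186 * 60.44 + 2260) / 1000
= 122.4837 MJ

122.4837 MJ


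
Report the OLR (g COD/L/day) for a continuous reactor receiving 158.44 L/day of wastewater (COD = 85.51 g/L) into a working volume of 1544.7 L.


OLR = Q * S / V
= 158.44 * 85.51 / 1544.7
= 8.7708 g/L/day

8.7708 g/L/day


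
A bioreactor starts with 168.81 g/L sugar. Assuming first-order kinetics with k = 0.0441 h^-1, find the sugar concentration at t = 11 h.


S = S0 * exp(-k * t)
S = 168.81 * exp(-0.0441 * 11)
S = 103.9255 g/L

103.9255 g/L


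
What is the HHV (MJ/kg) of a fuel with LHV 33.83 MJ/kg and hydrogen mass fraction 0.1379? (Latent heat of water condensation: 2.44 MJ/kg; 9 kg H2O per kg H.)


HHV = LHV + H_frac * 9 * 2.44
= 33.83 + 0.1379 * 9 * 2.44
= 36.8583 MJ/kg

36.8583 MJ/kg


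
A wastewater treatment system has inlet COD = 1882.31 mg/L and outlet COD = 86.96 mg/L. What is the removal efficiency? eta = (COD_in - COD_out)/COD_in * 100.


eta = (COD_in - COD_out) / COD_in * 100
= (1882.31 - 86.96) / 1882.31 * 100
= 95.3801%

95.3801%


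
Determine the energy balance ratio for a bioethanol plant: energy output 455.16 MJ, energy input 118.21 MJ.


EROI = E_out / E_in
= 455.16 / 118.21
= 3.8504

3.8504


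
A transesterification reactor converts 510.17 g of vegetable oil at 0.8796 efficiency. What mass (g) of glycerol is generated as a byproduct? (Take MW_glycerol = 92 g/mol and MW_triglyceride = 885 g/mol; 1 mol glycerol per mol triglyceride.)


glycerol = oil * conv * (92/885)
= 510.17 * 0.8796 * 92 / 885
= 46.6493 g

46.6493 g


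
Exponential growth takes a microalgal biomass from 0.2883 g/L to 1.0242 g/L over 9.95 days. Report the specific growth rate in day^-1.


mu = ln(X2/X1) / dt
= ln(1.0242/0.2883) / 9.95
= 0.1274 per day

0.1274 per day


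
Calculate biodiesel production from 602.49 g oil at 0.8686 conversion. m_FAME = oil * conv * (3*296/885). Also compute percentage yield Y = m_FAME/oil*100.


m_FAME = oil * conv * (3 * 296 / 885) = oil * conv * (888/885)
= 602.49 * 0.8686 * 888 / 885
= 525.0968 g
Y = m_FAME / oil * 100 = conv * (888/885) * 100
= 0.8686 * 888 / 885 * 100
= 87.15%

525.0968 g FAME; Y = 87.15%


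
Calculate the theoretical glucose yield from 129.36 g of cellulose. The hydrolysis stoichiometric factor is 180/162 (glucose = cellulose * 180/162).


glucose = cellulose * 180/162
= 129.36 * 180/162
= 143.7333 g

143.7333 g


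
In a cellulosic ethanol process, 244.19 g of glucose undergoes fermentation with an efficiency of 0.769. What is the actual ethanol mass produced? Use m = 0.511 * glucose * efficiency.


Actual ethanol: m = 0.511 * 244.19 * 0.769
m = 95.9567 g

95.9567 g


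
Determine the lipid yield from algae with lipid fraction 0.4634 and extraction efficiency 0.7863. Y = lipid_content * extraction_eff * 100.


Y = lipid_content * extraction_eff * 100
= 0.4634 * 0.7863 * 100
= 36.4371%

36.4371%


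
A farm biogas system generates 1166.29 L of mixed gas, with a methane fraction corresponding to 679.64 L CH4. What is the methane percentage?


CH4% = V_CH4 / V_total * 100
= 679.64 / 1166.29 * 100
= 58.2737%

58.2737%


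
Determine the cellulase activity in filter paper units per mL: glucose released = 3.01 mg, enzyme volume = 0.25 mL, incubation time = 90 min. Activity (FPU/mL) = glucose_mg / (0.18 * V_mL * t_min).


Activity = glucose_mg / (0.18 mg/umol * V_mL * t_min)
= 3.01 / (0.18 * 0.25 * 90)
= 0.7432 FPU/mL

0.7432 FPU/mL


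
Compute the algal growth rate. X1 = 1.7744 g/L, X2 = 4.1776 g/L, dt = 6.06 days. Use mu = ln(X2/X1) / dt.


mu = ln(X2/X1) / dt
= ln(4.1776/1.7744) / 6.06
= 0.1413 per day

0.1413 per day


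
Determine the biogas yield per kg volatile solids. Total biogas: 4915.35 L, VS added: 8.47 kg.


Y = V / VS
= 4915.35 / 8.47
= 580.3247 L/kg VS

580.3247 L/kg VS


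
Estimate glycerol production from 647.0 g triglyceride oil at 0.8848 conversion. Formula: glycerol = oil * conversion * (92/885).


glycerol = oil * conv * (92/885)
= 647.0 * 0.8848 * 92 / 885
= 59.5105 g

59.5105 g


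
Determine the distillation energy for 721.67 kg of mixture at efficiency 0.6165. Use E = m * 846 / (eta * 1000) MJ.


E = m * 846 / (eta * 1000)
= 721.67 * 846 / (0.6165 * 1000)
= 990.3209 MJ

990.3209 MJ


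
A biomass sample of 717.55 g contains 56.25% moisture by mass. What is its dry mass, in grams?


Wd = Ww * (1 - MC/100)
= 717.55 * (1 - 56.25/100)
= 313.9281 g

313.9281 g
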